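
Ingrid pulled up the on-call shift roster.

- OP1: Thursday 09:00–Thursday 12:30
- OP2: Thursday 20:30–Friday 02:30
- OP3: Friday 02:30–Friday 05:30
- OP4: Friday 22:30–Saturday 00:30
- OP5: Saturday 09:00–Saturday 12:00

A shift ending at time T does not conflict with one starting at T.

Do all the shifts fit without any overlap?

Two intervals overlap when each starts before the other ends.
Sorted by start: OP1, OP2, OP3, OP4, OP5.
OP2 starts after OP1 ends, so OP1 has no further overlaps.
OP3 starts exactly when OP2 ends (back-to-back, no overlap), so OP2 has no further overlaps.
OP4 starts after OP3 ends, so OP3 has no further overlaps.
OP5 starts after OP4 ends.
Every pair is clear; the schedule has no overlaps.

Yes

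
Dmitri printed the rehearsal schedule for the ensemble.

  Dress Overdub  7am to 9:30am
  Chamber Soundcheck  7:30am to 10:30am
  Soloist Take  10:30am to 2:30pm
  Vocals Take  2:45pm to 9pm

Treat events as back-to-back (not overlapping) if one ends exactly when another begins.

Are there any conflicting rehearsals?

Sorted by start: Dress Overdub, Chamber Soundcheck, Soloist Take, Vocals Take.
Chamber Soundcheck starts before Dress Overdub ends → Dress Overdub and Chamber Soundcheck overlap.
That's a conflict, so the schedule is not conflict-free.

Yes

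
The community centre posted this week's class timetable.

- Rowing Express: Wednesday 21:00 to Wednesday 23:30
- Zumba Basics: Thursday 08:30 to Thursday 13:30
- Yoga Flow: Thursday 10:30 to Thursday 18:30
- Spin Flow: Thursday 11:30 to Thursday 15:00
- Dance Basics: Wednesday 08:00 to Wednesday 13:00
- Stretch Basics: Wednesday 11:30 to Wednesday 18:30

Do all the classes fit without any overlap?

No

Sorted by start: Dance Basics, Stretch Basics, Rowing Express, Zumba Basics, Yoga Flow, Spin Flow.
Stretch Basics starts before Dance Basics ends → Dance Basics and Stretch Basics overlap.
That's a conflict, so the schedule is not conflict-free.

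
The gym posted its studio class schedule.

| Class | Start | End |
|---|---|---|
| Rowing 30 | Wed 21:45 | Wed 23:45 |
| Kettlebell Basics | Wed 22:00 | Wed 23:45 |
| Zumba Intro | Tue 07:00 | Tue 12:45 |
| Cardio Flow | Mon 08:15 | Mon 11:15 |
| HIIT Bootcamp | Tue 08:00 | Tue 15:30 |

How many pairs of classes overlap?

Sorted by start: Cardio Flow, Zumba Intro, HIIT Bootcamp, Rowing 30, Kettlebell Basics.
Zumba Intro starts after Cardio Flow ends — done with Cardio Flow.
HIIT Bootcamp starts before Zumba Intro ends → Zumba Intro and HIIT Bootcamp overlap.
Rowing 30 starts after Zumba Intro ends — done with Zumba Intro.
Rowing 30 starts after HIIT Bootcamp ends — done with HIIT Bootcamp.
Kettlebell Basics starts before Rowing 30 ends → Rowing 30 and Kettlebell Basics overlap.
Overlapping pairs: HIIT Bootcamp & Zumba Intro, Kettlebell Basics & Rowing 30 — 2 in total.

2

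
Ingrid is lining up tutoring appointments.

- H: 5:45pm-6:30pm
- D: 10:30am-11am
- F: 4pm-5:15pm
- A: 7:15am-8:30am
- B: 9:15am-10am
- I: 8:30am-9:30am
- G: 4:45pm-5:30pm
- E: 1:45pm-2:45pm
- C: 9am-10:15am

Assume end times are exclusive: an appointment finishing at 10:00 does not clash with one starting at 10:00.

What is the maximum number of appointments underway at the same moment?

3

Sweep the timeline, counting +1 at each start and −1 at each end (ends before starts at a tie):
7:15am start A → 1
8:30am end A → 0
8:30am start I → 1
9am start C → 2
9:15am start B → 3
9:30am end I → 2
10am end B → 1
10:15am end C → 0
10:30am start D → 1
11am end D → 0
1:45pm start E → 1
2:45pm end E → 0
4pm start F → 1
4:45pm start G → 2
5:15pm end F → 1
5:30pm end G → 0
5:45pm start H → 1
6:30pm end H → 0
Peak is 3, at 9:15am (B, C, I).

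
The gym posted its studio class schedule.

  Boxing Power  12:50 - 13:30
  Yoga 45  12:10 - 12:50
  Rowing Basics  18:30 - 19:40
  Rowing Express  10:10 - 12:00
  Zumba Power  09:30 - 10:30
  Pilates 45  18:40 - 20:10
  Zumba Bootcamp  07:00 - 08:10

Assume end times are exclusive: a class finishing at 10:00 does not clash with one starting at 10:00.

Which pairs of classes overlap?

Pilates 45 & Rowing Basics, Rowing Express & Zumba Power

Sorted by start: Zumba Bootcamp, Zumba Power, Rowing Express, Yoga 45, Boxing Power, Rowing Basics, Pilates 45.
Zumba Power starts after Zumba Bootcamp ends; Zumba Bootcamp is clear from here.
Rowing Express starts before Zumba Power ends → Zumba Power and Rowing Express overlap.
Yoga 45 starts after Zumba Power ends; Zumba Power is clear from here.
Yoga 45 starts after Rowing Express ends; Rowing Express is clear from here.
Boxing Power starts exactly when Yoga 45 ends (back-to-back, no overlap); Yoga 45 is clear from here.
Rowing Basics starts after Boxing Power ends; Boxing Power is clear from here.
Pilates 45 starts before Rowing Basics ends → Rowing Basics and Pilates 45 overlap.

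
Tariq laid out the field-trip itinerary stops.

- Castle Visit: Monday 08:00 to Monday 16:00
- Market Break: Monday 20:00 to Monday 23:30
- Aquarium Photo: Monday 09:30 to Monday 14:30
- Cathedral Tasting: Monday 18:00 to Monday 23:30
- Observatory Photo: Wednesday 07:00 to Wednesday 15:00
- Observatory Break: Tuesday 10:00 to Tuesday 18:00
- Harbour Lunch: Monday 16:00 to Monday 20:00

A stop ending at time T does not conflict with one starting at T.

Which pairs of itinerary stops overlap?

Sorted by start: Castle Visit, Aquarium Photo, Harbour Lunch, Cathedral Tasting, Market Break, Observatory Break, Observatory Photo.
Aquarium Photo starts before Castle Visit ends → Castle Visit and Aquarium Photo overlap.
Harbour Lunch starts exactly when Castle Visit ends (back-to-back, no overlap); Castle Visit is clear from here.
Harbour Lunch starts after Aquarium Photo ends; Aquarium Photo is clear from here.
Cathedral Tasting starts before Harbour Lunch ends → Harbour Lunch and Cathedral Tasting overlap.
Market Break starts exactly when Harbour Lunch ends (back-to-back, no overlap); Harbour Lunch is clear from here.
Market Break starts before Cathedral Tasting ends → Cathedral Tasting and Market Break overlap.
Observatory Break starts after Cathedral Tasting ends; Cathedral Tasting is clear from here.
Observatory Break starts after Market Break ends; Market Break is clear from here.
Observatory Photo starts after Observatory Break ends.

Aquarium Photo & Castle Visit, Cathedral Tasting & Harbour Lunch, Cathedral Tasting & Market Break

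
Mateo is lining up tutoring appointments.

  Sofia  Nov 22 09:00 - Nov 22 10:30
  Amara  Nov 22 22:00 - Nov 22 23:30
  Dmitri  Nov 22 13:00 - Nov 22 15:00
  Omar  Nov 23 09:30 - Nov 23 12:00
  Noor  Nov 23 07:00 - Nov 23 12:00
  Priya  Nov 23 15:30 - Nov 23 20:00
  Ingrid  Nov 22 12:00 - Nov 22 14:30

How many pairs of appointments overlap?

2

Two intervals overlap when each starts before the other ends.
Sorted by start: Sofia, Ingrid, Dmitri, Amara, Noor, Omar, Priya.
Ingrid starts after Sofia ends, so nothing later overlaps Sofia either.
Dmitri starts before Ingrid ends → Ingrid and Dmitri overlap.
Amara starts after Ingrid ends, so nothing later overlaps Ingrid either.
Amara starts after Dmitri ends, so nothing later overlaps Dmitri either.
Noor starts after Amara ends, so nothing later overlaps Amara either.
Omar starts before Noor ends → Noor and Omar overlap.
Priya starts after Noor ends.
Priya starts after Omar ends.
Overlapping pairs: Dmitri & Ingrid, Noor & Omar — 2 in total.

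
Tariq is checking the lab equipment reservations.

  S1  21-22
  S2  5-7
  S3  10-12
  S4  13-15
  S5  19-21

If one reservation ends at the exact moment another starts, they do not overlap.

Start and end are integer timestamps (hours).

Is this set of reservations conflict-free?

Sorted by start: S2, S3, S4, S5, S1.
S3 starts after S2 ends; S2 is clear from here.
S4 starts after S3 ends; S3 is clear from here.
S5 starts after S4 ends; S4 is clear from here.
S1 starts exactly when S5 ends (back-to-back, no overlap).
Every pair is clear; the schedule has no overlaps.

Yes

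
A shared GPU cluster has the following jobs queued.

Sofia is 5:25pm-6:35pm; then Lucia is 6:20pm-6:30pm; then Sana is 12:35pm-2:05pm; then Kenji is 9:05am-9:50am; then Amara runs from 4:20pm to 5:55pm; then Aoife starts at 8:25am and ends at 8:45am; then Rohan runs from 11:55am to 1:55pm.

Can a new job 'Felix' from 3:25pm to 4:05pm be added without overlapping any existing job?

Yes — the slot is free

Aoife: ends 8:45am at or before Felix starts 3:25pm → clear.
Kenji: ends 9:50am at or before Felix starts 3:25pm → clear.
Rohan: ends 1:55pm at or before Felix starts 3:25pm → clear.
Sana: ends 2:05pm at or before Felix starts 3:25pm → clear.
Amara: starts 4:20pm at or after Felix ends 4:05pm → clear.
Sofia: starts 5:25pm at or after Felix ends 4:05pm → clear.
Lucia: starts 6:20pm at or after Felix ends 4:05pm → clear.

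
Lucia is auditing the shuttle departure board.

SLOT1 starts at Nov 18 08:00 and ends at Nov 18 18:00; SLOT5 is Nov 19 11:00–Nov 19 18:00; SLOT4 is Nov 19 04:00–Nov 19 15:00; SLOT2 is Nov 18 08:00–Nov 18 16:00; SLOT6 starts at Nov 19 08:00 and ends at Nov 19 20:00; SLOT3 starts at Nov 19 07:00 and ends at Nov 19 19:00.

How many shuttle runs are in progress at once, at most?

Sweep the timeline, counting +1 at each start and −1 at each end (ends before starts at a tie):
Nov 18 08:00 start SLOT1 → 1
Nov 18 08:00 start SLOT2 → 2
Nov 18 16:00 end SLOT2 → 1
Nov 18 18:00 end SLOT1 → 0
Nov 19 04:00 start SLOT4 → 1
Nov 19 07:00 start SLOT3 → 2
Nov 19 08:00 start SLOT6 → 3
Nov 19 11:00 start SLOT5 → 4
Nov 19 15:00 end SLOT4 → 3
Nov 19 18:00 end SLOT5 → 2
Nov 19 19:00 end SLOT3 → 1
Nov 19 20:00 end SLOT6 → 0
Peak is 4, at Nov 19 11:00 (SLOT3, SLOT4, SLOT5, SLOT6).

4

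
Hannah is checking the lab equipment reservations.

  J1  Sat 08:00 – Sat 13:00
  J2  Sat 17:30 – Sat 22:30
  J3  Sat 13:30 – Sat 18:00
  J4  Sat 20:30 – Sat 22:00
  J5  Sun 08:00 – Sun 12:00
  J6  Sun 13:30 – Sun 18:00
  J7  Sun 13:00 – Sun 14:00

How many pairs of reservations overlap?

Check each pair: they overlap iff neither finishes before the other starts.
Sorted by start: J1, J3, J2, J4, J5, J7, J6.
J3 starts after J1 ends, so J1 has no further overlaps.
J2 starts before J3 ends → J3 and J2 overlap.
J4 starts after J3 ends, so J3 has no further overlaps.
J4 starts before J2 ends → J2 and J4 overlap.
J5 starts after J2 ends, so J2 has no further overlaps.
J5 starts after J4 ends, so J4 has no further overlaps.
J7 starts after J5 ends, so J5 has no further overlaps.
J6 starts before J7 ends → J7 and J6 overlap.
Overlapping pairs: J2 & J3, J2 & J4, J6 & J7 — 3 in total.

3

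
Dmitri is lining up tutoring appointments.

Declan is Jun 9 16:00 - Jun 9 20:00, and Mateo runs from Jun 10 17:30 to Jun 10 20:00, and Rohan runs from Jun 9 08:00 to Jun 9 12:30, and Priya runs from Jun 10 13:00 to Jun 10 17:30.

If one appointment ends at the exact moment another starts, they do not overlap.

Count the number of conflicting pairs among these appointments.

0

Check each pair: they overlap iff neither finishes before the other starts.
Sorted by start: Rohan, Declan, Priya, Mateo.
Declan starts after Rohan ends; Rohan is clear from here.
Priya starts after Declan ends; Declan is clear from here.
Mateo starts exactly when Priya ends (back-to-back, no overlap).
No pair overlaps.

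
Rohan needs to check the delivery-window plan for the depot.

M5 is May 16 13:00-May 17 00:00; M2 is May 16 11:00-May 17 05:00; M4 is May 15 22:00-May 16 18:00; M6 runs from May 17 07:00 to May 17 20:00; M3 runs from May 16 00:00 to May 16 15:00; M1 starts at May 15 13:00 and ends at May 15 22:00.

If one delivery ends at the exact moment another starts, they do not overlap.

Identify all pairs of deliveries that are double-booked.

Two intervals overlap when each starts before the other ends.
Sorted by start: M1, M4, M3, M2, M5, M6.
M4 starts exactly when M1 ends (back-to-back, no overlap), so nothing later overlaps M1 either.
M3 starts before M4 ends → M4 and M3 overlap.
M2 starts before M4 ends → M4 and M2 overlap.
M5 starts before M4 ends → M4 and M5 overlap.
M6 starts after M4 ends.
M2 starts before M3 ends → M3 and M2 overlap.
M5 starts before M3 ends → M3 and M5 overlap.
M6 starts after M3 ends.
M5 starts before M2 ends → M2 and M5 overlap.
M6 starts after M2 ends.
M6 starts after M5 ends.

M2 & M3, M2 & M4, M2 & M5, M3 & M4, M3 & M5, M4 & M5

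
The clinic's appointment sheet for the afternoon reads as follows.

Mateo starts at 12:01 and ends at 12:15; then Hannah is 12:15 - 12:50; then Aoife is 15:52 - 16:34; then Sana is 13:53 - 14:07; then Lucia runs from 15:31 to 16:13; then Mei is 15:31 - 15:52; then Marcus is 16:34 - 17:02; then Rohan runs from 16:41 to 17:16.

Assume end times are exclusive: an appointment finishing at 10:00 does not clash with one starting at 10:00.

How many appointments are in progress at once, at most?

Walk through starts and ends in time order (an end at T is processed before a start at T):
12:01 start Mateo → 1
12:15 end Mateo → 0
12:15 start Hannah → 1
12:50 end Hannah → 0
13:53 start Sana → 1
14:07 end Sana → 0
15:31 start Lucia → 1
15:31 start Mei → 2
15:52 end Mei → 1
15:52 start Aoife → 2
16:13 end Lucia → 1
16:34 end Aoife → 0
16:34 start Marcus → 1
16:41 start Rohan → 2
17:02 end Marcus → 1
17:16 end Rohan → 0
Peak is 2, at 15:31 (Lucia, Mei).

2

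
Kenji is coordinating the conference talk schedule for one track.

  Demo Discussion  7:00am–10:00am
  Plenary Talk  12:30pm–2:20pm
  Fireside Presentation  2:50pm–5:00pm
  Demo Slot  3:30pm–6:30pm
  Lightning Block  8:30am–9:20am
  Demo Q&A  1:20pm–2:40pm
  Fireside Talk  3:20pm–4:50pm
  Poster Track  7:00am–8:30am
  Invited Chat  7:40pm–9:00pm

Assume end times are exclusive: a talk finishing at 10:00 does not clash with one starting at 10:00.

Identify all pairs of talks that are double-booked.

Demo Discussion & Lightning Block, Demo Discussion & Poster Track, Demo Q&A & Plenary Talk, Demo Slot & Fireside Presentation, Demo Slot & Fireside Talk, Fireside Presentation & Fireside Talk

Two intervals overlap when each starts before the other ends.
Sorted by start: Poster Track, Demo Discussion, Lightning Block, Plenary Talk, Demo Q&A, Fireside Presentation, Fireside Talk, Demo Slot, Invited Chat.
Demo Discussion starts before Poster Track ends → Poster Track and Demo Discussion overlap.
Lightning Block starts exactly when Poster Track ends (back-to-back, no overlap), so nothing later overlaps Poster Track either.
Lightning Block starts before Demo Discussion ends → Demo Discussion and Lightning Block overlap.
Plenary Talk starts after Demo Discussion ends, so nothing later overlaps Demo Discussion either.
Plenary Talk starts after Lightning Block ends, so nothing later overlaps Lightning Block either.
Demo Q&A starts before Plenary Talk ends → Plenary Talk and Demo Q&A overlap.
Fireside Presentation starts after Plenary Talk ends, so nothing later overlaps Plenary Talk either.
Fireside Presentation starts after Demo Q&A ends, so nothing later overlaps Demo Q&A either.
Fireside Talk starts before Fireside Presentation ends → Fireside Presentation and Fireside Talk overlap.
Demo Slot starts before Fireside Presentation ends → Fireside Presentation and Demo Slot overlap.
Invited Chat starts after Fireside Presentation ends.
Demo Slot starts before Fireside Talk ends → Fireside Talk and Demo Slot overlap.
Invited Chat starts after Fireside Talk ends.
Invited Chat starts after Demo Slot ends.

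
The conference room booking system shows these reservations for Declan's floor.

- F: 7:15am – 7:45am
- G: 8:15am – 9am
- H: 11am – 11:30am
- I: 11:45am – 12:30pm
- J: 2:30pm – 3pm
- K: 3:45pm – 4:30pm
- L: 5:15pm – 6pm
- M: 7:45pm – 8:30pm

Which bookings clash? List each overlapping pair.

no conflicts

Sorted by start: F, G, H, I, J, K, L, M.
G starts after F ends, so F has no further overlaps.
H starts after G ends, so G has no further overlaps.
I starts after H ends, so H has no further overlaps.
J starts after I ends, so I has no further overlaps.
K starts after J ends, so J has no further overlaps.
L starts after K ends, so K has no further overlaps.
M starts after L ends.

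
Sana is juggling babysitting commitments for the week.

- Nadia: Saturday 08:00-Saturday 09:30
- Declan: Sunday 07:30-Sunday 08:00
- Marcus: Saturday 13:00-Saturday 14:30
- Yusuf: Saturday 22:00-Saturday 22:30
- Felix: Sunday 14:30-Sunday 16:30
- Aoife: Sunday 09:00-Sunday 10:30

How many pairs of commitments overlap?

Sorted by start: Nadia, Marcus, Yusuf, Declan, Aoife, Felix.
Marcus starts after Nadia ends — done with Nadia.
Yusuf starts after Marcus ends — done with Marcus.
Declan starts after Yusuf ends — done with Yusuf.
Aoife starts after Declan ends — done with Declan.
Felix starts after Aoife ends.
No pair overlaps.

0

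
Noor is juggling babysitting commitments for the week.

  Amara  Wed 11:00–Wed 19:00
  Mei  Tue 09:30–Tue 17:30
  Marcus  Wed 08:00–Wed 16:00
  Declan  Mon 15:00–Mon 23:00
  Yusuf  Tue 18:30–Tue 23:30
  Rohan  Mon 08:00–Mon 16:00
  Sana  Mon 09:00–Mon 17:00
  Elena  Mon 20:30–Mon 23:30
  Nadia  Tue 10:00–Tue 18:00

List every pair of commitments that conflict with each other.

Amara & Marcus, Declan & Elena, Declan & Rohan, Declan & Sana, Mei & Nadia, Rohan & Sana

Two intervals overlap when each starts before the other ends.
Sorted by start: Rohan, Sana, Declan, Elena, Mei, Nadia, Yusuf, Marcus, Amara.
Sana starts before Rohan ends → Rohan and Sana overlap.
Declan starts before Rohan ends → Rohan and Declan overlap.
Elena starts after Rohan ends — done with Rohan.
Declan starts before Sana ends → Sana and Declan overlap.
Elena starts after Sana ends — done with Sana.
Elena starts before Declan ends → Declan and Elena overlap.
Mei starts after Declan ends — done with Declan.
Mei starts after Elena ends — done with Elena.
Nadia starts before Mei ends → Mei and Nadia overlap.
Yusuf starts after Mei ends — done with Mei.
Yusuf starts after Nadia ends — done with Nadia.
Marcus starts after Yusuf ends — done with Yusuf.
Amara starts before Marcus ends → Marcus and Amara overlap.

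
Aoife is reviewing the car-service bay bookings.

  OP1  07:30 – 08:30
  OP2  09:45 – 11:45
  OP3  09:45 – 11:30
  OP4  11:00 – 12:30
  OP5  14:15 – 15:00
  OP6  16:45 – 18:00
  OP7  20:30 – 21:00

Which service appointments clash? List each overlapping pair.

Sorted by start: OP1, OP2, OP3, OP4, OP5, OP6, OP7.
OP2 starts after OP1 ends, so OP1 has no further overlaps.
OP3 starts before OP2 ends → OP2 and OP3 overlap.
OP4 starts before OP2 ends → OP2 and OP4 overlap.
OP5 starts after OP2 ends, so OP2 has no further overlaps.
OP4 starts before OP3 ends → OP3 and OP4 overlap.
OP5 starts after OP3 ends, so OP3 has no further overlaps.
OP5 starts after OP4 ends, so OP4 has no further overlaps.
OP6 starts after OP5 ends, so OP5 has no further overlaps.
OP7 starts after OP6 ends.

OP2 & OP3, OP2 & OP4, OP3 & OP4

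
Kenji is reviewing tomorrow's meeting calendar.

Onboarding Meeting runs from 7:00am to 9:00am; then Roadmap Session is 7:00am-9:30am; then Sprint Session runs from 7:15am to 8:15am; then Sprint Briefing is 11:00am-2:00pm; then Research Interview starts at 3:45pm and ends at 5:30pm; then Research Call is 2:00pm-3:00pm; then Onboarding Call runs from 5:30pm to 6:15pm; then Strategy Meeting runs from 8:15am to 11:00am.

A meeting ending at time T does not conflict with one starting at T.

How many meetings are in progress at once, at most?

Sweep the timeline, counting +1 at each start and −1 at each end (ends before starts at a tie):
7:00am start Onboarding Meeting → 1
7:00am start Roadmap Session → 2
7:15am start Sprint Session → 3
8:15am end Sprint Session → 2
8:15am start Strategy Meeting → 3
9:00am end Onboarding Meeting → 2
9:30am end Roadmap Session → 1
11:00am end Strategy Meeting → 0
11:00am start Sprint Briefing → 1
2:00pm end Sprint Briefing → 0
2:00pm start Research Call → 1
3:00pm end Research Call → 0
3:45pm start Research Interview → 1
5:30pm end Research Interview → 0
5:30pm start Onboarding Call → 1
6:15pm end Onboarding Call → 0
Peak is 3, at 7:15am (Onboarding Meeting, Roadmap Session, Sprint Session).

3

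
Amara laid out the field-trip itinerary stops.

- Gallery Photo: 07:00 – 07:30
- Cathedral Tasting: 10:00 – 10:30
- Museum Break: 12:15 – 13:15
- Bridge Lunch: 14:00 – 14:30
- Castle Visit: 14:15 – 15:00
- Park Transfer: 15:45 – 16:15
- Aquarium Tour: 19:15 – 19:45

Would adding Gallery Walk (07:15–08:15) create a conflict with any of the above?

Gallery Photo: starts 07:00 before Gallery Walk ends 08:15, and ends 07:30 after Gallery Walk starts 07:15 → overlap.
Cathedral Tasting: starts 10:00 at or after Gallery Walk ends 08:15 → clear.
Museum Break: starts 12:15 at or after Gallery Walk ends 08:15 → clear.
Bridge Lunch: starts 14:00 at or after Gallery Walk ends 08:15 → clear.
Castle Visit: starts 14:15 at or after Gallery Walk ends 08:15 → clear.
Park Transfer: starts 15:45 at or after Gallery Walk ends 08:15 → clear.
Aquarium Tour: starts 19:15 at or after Gallery Walk ends 08:15 → clear.
Gallery Walk overlaps Gallery Photo.

Yes — it overlaps Gallery Photo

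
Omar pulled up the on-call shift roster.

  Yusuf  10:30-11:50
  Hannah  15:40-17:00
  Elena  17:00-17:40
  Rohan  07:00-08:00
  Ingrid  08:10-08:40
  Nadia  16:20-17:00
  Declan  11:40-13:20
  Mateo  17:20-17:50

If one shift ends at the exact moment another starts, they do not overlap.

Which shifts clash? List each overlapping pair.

Declan & Yusuf, Elena & Mateo, Hannah & Nadia

Two intervals overlap when each starts before the other ends.
Sorted by start: Rohan, Ingrid, Yusuf, Declan, Hannah, Nadia, Elena, Mateo.
Ingrid starts after Rohan ends — done with Rohan.
Yusuf starts after Ingrid ends — done with Ingrid.
Declan starts before Yusuf ends → Yusuf and Declan overlap.
Hannah starts after Yusuf ends — done with Yusuf.
Hannah starts after Declan ends — done with Declan.
Nadia starts before Hannah ends → Hannah and Nadia overlap.
Elena starts exactly when Hannah ends (back-to-back, no overlap) — done with Hannah.
Elena starts exactly when Nadia ends (back-to-back, no overlap) — done with Nadia.
Mateo starts before Elena ends → Elena and Mateo overlap.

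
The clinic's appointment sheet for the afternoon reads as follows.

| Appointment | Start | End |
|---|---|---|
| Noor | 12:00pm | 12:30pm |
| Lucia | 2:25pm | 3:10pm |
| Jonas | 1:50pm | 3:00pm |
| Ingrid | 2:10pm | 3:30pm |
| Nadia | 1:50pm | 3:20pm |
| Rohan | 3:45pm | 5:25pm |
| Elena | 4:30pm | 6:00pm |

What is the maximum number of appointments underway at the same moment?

4

Walk through starts and ends in time order (an end at T is processed before a start at T):
12:00pm start Noor → 1
12:30pm end Noor → 0
1:50pm start Jonas → 1
1:50pm start Nadia → 2
2:10pm start Ingrid → 3
2:25pm start Lucia → 4
3:00pm end Jonas → 3
3:10pm end Lucia → 2
3:20pm end Nadia → 1
3:30pm end Ingrid → 0
3:45pm start Rohan → 1
4:30pm start Elena → 2
5:25pm end Rohan → 1
6:00pm end Elena → 0
Peak is 4, at 2:25pm (Ingrid, Jonas, Lucia, Nadia).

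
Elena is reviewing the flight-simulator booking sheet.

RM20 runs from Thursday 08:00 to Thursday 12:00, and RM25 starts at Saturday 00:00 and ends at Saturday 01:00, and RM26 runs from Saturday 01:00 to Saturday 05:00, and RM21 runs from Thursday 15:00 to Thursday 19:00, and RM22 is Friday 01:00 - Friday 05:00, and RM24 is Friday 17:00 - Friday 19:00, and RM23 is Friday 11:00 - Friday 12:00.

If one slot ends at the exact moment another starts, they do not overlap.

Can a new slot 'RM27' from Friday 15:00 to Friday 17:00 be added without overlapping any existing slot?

RM20: ends Thursday 12:00 at or before RM27 starts Friday 15:00 → clear.
RM21: ends Thursday 19:00 at or before RM27 starts Friday 15:00 → clear.
RM22: ends Friday 05:00 at or before RM27 starts Friday 15:00 → clear.
RM23: ends Friday 12:00 at or before RM27 starts Friday 15:00 → clear.
RM24: starts Friday 17:00 at or after RM27 ends Friday 17:00 → clear.
RM25: starts Saturday 00:00 at or after RM27 ends Friday 17:00 → clear.
RM26: starts Saturday 01:00 at or after RM27 ends Friday 17:00 → clear.

Yes — the slot is free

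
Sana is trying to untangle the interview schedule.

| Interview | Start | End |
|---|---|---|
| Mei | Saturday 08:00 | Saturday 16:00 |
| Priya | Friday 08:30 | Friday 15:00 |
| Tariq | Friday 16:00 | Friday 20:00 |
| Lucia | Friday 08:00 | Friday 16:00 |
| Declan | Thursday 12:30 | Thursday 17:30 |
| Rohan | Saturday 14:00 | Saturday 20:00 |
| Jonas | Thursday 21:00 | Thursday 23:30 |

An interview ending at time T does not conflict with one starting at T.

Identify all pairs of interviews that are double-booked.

Sorted by start: Declan, Jonas, Lucia, Priya, Tariq, Mei, Rohan.
Jonas starts after Declan ends, so Declan has no further overlaps.
Lucia starts after Jonas ends, so Jonas has no further overlaps.
Priya starts before Lucia ends → Lucia and Priya overlap.
Tariq starts exactly when Lucia ends (back-to-back, no overlap), so Lucia has no further overlaps.
Tariq starts after Priya ends, so Priya has no further overlaps.
Mei starts after Tariq ends, so Tariq has no further overlaps.
Rohan starts before Mei ends → Mei and Rohan overlap.

Lucia & Priya, Mei & Rohan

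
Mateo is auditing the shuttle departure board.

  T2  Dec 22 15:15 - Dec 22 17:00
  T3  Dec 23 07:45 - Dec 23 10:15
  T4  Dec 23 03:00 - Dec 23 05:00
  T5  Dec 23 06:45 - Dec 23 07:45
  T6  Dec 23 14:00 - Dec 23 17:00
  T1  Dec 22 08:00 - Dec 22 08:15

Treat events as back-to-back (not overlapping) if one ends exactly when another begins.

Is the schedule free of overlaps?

Yes

Check each pair: they overlap iff neither finishes before the other starts.
Sorted by start: T1, T2, T4, T5, T3, T6.
T2 starts after T1 ends, so nothing later overlaps T1 either.
T4 starts after T2 ends, so nothing later overlaps T2 either.
T5 starts after T4 ends, so nothing later overlaps T4 either.
T3 starts exactly when T5 ends (back-to-back, no overlap), so nothing later overlaps T5 either.
T6 starts after T3 ends.
Every pair is clear; the schedule has no overlaps.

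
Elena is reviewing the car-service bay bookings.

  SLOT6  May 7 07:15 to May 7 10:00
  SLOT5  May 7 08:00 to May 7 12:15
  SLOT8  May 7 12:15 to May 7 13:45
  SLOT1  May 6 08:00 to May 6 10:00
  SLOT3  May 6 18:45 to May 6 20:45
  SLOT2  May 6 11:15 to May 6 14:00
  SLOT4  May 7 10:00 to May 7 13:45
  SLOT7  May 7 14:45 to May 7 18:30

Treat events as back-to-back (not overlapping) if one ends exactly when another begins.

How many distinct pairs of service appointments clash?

Two intervals overlap when each starts before the other ends.
Sorted by start: SLOT1, SLOT2, SLOT3, SLOT6, SLOT5, SLOT4, SLOT8, SLOT7.
SLOT2 starts after SLOT1 ends, so SLOT1 has no further overlaps.
SLOT3 starts after SLOT2 ends, so SLOT2 has no further overlaps.
SLOT6 starts after SLOT3 ends, so SLOT3 has no further overlaps.
SLOT5 starts before SLOT6 ends → SLOT6 and SLOT5 overlap.
SLOT4 starts exactly when SLOT6 ends (back-to-back, no overlap), so SLOT6 has no further overlaps.
SLOT4 starts before SLOT5 ends → SLOT5 and SLOT4 overlap.
SLOT8 starts exactly when SLOT5 ends (back-to-back, no overlap), so SLOT5 has no further overlaps.
SLOT8 starts before SLOT4 ends → SLOT4 and SLOT8 overlap.
SLOT7 starts after SLOT4 ends.
SLOT7 starts after SLOT8 ends.
Overlapping pairs: SLOT4 & SLOT5, SLOT4 & SLOT8, SLOT5 & SLOT6 — 3 in total.

3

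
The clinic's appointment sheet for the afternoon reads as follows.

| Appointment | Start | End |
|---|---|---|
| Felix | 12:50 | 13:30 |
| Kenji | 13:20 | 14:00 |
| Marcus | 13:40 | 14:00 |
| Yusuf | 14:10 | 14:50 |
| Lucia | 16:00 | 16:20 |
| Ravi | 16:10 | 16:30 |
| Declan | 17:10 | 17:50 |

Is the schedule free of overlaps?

Two intervals overlap when each starts before the other ends.
Sorted by start: Felix, Kenji, Marcus, Yusuf, Lucia, Ravi, Declan.
Kenji starts before Felix ends → Felix and Kenji overlap.
That's a conflict, so the schedule is not conflict-free.

No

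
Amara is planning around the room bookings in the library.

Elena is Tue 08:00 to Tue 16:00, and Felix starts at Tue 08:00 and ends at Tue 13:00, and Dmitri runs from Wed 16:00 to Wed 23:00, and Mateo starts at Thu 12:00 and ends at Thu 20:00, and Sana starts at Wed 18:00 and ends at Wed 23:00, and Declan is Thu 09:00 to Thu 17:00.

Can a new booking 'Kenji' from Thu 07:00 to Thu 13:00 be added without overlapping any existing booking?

No — it overlaps Declan, Mateo

Felix: ends Tue 13:00 at or before Kenji starts Thu 07:00 → clear.
Elena: ends Tue 16:00 at or before Kenji starts Thu 07:00 → clear.
Dmitri: ends Wed 23:00 at or before Kenji starts Thu 07:00 → clear.
Sana: ends Wed 23:00 at or before Kenji starts Thu 07:00 → clear.
Declan: starts Thu 09:00 before Kenji ends Thu 13:00, and ends Thu 17:00 after Kenji starts Thu 07:00 → overlap.
Mateo: starts Thu 12:00 before Kenji ends Thu 13:00, and ends Thu 20:00 after Kenji starts Thu 07:00 → overlap.
Kenji overlaps Declan, Mateo.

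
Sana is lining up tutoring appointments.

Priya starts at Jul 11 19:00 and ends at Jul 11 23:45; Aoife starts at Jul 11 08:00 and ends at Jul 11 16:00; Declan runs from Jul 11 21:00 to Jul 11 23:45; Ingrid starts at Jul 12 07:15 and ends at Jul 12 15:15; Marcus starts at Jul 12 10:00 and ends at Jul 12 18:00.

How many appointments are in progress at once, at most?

2

Sweep the timeline, counting +1 at each start and −1 at each end (ends before starts at a tie):
Jul 11 08:00 start Aoife → 1
Jul 11 16:00 end Aoife → 0
Jul 11 19:00 start Priya → 1
Jul 11 21:00 start Declan → 2
Jul 11 23:45 end Declan → 1
Jul 11 23:45 end Priya → 0
Jul 12 07:15 start Ingrid → 1
Jul 12 10:00 start Marcus → 2
Jul 12 15:15 end Ingrid → 1
Jul 12 18:00 end Marcus → 0
Peak is 2, at Jul 11 21:00 (Declan, Priya).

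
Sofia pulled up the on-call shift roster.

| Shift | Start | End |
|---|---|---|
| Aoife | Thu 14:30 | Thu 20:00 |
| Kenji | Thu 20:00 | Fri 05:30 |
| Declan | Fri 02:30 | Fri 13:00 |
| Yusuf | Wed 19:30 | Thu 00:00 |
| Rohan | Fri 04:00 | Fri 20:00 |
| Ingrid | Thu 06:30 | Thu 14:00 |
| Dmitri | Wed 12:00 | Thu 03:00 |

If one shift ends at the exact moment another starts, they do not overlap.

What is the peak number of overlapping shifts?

3

Sort all start/end points and keep a running count:
Wed 12:00 start Dmitri → 1
Wed 19:30 start Yusuf → 2
Thu 00:00 end Yusuf → 1
Thu 03:00 end Dmitri → 0
Thu 06:30 start Ingrid → 1
Thu 14:00 end Ingrid → 0
Thu 14:30 start Aoife → 1
Thu 20:00 end Aoife → 0
Thu 20:00 start Kenji → 1
Fri 02:30 start Declan → 2
Fri 04:00 start Rohan → 3
Fri 05:30 end Kenji → 2
Fri 13:00 end Declan → 1
Fri 20:00 end Rohan → 0
Peak is 3, at Fri 04:00 (Declan, Kenji, Rohan).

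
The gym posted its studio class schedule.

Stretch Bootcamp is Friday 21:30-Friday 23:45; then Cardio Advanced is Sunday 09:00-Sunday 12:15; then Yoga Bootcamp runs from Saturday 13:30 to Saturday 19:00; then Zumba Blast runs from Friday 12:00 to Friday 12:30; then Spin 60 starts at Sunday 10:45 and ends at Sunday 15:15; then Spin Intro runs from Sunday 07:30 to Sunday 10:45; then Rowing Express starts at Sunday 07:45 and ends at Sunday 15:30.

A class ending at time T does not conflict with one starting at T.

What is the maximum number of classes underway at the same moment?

3

Sweep the timeline, counting +1 at each start and −1 at each end (ends before starts at a tie):
Friday 12:00 start Zumba Blast → 1
Friday 12:30 end Zumba Blast → 0
Friday 21:30 start Stretch Bootcamp → 1
Friday 23:45 end Stretch Bootcamp → 0
Saturday 13:30 start Yoga Bootcamp → 1
Saturday 19:00 end Yoga Bootcamp → 0
Sunday 07:30 start Spin Intro → 1
Sunday 07:45 start Rowing Express → 2
Sunday 09:00 start Cardio Advanced → 3
Sunday 10:45 end Spin Intro → 2
Sunday 10:45 start Spin 60 → 3
Sunday 12:15 end Cardio Advanced → 2
Sunday 15:15 end Spin 60 → 1
Sunday 15:30 end Rowing Express → 0
Peak is 3, at Sunday 09:00 (Cardio Advanced, Rowing Express, Spin Intro).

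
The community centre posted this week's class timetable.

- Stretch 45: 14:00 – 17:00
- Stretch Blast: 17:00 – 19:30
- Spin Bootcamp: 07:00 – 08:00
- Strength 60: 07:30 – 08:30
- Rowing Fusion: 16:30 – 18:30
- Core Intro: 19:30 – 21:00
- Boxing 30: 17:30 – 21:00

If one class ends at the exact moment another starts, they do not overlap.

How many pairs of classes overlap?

Sorted by start: Spin Bootcamp, Strength 60, Stretch 45, Rowing Fusion, Stretch Blast, Boxing 30, Core Intro.
Strength 60 starts before Spin Bootcamp ends → Spin Bootcamp and Strength 60 overlap.
Stretch 45 starts after Spin Bootcamp ends, so nothing later overlaps Spin Bootcamp either.
Stretch 45 starts after Strength 60 ends, so nothing later overlaps Strength 60 either.
Rowing Fusion starts before Stretch 45 ends → Stretch 45 and Rowing Fusion overlap.
Stretch Blast starts exactly when Stretch 45 ends (back-to-back, no overlap), so nothing later overlaps Stretch 45 either.
Stretch Blast starts before Rowing Fusion ends → Rowing Fusion and Stretch Blast overlap.
Boxing 30 starts before Rowing Fusion ends → Rowing Fusion and Boxing 30 overlap.
Core Intro starts after Rowing Fusion ends.
Boxing 30 starts before Stretch Blast ends → Stretch Blast and Boxing 30 overlap.
Core Intro starts exactly when Stretch Blast ends (back-to-back, no overlap).
Core Intro starts before Boxing 30 ends → Boxing 30 and Core Intro overlap.
Overlapping pairs: Boxing 30 & Core Intro, Boxing 30 & Rowing Fusion, Boxing 30 & Stretch Blast, Rowing Fusion & Stretch 45, Rowing Fusion & Stretch Blast, Spin Bootcamp & Strength 60 — 6 in total.

6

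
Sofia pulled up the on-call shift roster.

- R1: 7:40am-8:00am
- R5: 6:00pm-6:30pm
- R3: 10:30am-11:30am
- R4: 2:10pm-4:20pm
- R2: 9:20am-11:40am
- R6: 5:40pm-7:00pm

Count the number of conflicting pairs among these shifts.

2

Check each pair: they overlap iff neither finishes before the other starts.
Sorted by start: R1, R2, R3, R4, R6, R5.
R2 starts after R1 ends, so R1 has no further overlaps.
R3 starts before R2 ends → R2 and R3 overlap.
R4 starts after R2 ends, so R2 has no further overlaps.
R4 starts after R3 ends, so R3 has no further overlaps.
R6 starts after R4 ends, so R4 has no further overlaps.
R5 starts before R6 ends → R6 and R5 overlap.
Overlapping pairs: R2 & R3, R5 & R6 — 2 in total.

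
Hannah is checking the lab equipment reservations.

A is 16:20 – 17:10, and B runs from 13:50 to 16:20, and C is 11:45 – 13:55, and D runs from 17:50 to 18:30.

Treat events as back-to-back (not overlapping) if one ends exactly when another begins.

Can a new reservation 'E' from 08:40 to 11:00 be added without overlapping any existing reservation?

C: starts 11:45 at or after E ends 11:00 → clear.
B: starts 13:50 at or after E ends 11:00 → clear.
A: starts 16:20 at or after E ends 11:00 → clear.
D: starts 17:50 at or after E ends 11:00 → clear.

Yes — the slot is free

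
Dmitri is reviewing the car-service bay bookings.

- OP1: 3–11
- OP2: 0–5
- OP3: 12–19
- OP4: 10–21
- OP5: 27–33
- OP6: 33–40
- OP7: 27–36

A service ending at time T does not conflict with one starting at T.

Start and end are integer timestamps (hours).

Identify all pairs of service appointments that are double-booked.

Sorted by start: OP2, OP1, OP4, OP3, OP5, OP7, OP6.
OP1 starts before OP2 ends → OP2 and OP1 overlap.
OP4 starts after OP2 ends; OP2 is clear from here.
OP4 starts before OP1 ends → OP1 and OP4 overlap.
OP3 starts after OP1 ends; OP1 is clear from here.
OP3 starts before OP4 ends → OP4 and OP3 overlap.
OP5 starts after OP4 ends; OP4 is clear from here.
OP5 starts after OP3 ends; OP3 is clear from here.
OP7 starts before OP5 ends → OP5 and OP7 overlap.
OP6 starts exactly when OP5 ends (back-to-back, no overlap).
OP6 starts before OP7 ends → OP7 and OP6 overlap.

OP1 & OP2, OP1 & OP4, OP3 & OP4, OP5 & OP7, OP6 & OP7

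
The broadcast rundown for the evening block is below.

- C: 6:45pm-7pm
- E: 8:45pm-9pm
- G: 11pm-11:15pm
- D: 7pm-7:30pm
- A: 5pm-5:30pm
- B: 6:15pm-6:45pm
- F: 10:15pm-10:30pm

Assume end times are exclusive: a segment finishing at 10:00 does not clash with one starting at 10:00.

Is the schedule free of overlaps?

Yes

Sorted by start: A, B, C, D, E, F, G.
B starts after A ends — done with A.
C starts exactly when B ends (back-to-back, no overlap) — done with B.
D starts exactly when C ends (back-to-back, no overlap) — done with C.
E starts after D ends — done with D.
F starts after E ends — done with E.
G starts after F ends.
Every pair is clear; the schedule has no overlaps.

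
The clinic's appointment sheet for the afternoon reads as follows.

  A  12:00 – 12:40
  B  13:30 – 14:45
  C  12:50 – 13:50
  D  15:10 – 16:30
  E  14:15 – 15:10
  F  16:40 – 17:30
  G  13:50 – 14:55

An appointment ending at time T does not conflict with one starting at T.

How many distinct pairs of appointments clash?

4

Sorted by start: A, C, B, G, E, D, F.
C starts after A ends — done with A.
B starts before C ends → C and B overlap.
G starts exactly when C ends (back-to-back, no overlap) — done with C.
G starts before B ends → B and G overlap.
E starts before B ends → B and E overlap.
D starts after B ends — done with B.
E starts before G ends → G and E overlap.
D starts after G ends — done with G.
D starts exactly when E ends (back-to-back, no overlap) — done with E.
F starts after D ends.
Overlapping pairs: B & C, B & E, B & G, E & G — 4 in total.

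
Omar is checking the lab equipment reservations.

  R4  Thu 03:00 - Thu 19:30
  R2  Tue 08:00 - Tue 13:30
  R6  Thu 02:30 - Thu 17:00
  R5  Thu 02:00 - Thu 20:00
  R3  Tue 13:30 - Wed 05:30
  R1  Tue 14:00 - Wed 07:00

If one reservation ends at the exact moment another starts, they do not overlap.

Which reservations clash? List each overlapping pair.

R1 & R3, R4 & R5, R4 & R6, R5 & R6

Sorted by start: R2, R3, R1, R5, R6, R4.
R3 starts exactly when R2 ends (back-to-back, no overlap); R2 is clear from here.
R1 starts before R3 ends → R3 and R1 overlap.
R5 starts after R3 ends; R3 is clear from here.
R5 starts after R1 ends; R1 is clear from here.
R6 starts before R5 ends → R5 and R6 overlap.
R4 starts before R5 ends → R5 and R4 overlap.
R4 starts before R6 ends → R6 and R4 overlap.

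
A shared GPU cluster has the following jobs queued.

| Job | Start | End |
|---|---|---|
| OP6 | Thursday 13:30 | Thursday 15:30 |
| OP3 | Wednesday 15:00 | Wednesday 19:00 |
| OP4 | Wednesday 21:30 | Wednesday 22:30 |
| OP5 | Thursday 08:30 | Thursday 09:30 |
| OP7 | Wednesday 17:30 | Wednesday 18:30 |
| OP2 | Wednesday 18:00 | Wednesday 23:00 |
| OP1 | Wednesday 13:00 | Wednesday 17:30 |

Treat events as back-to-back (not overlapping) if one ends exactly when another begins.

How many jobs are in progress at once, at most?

Walk through starts and ends in time order (an end at T is processed before a start at T):
Wednesday 13:00 start OP1 → 1
Wednesday 15:00 start OP3 → 2
Wednesday 17:30 end OP1 → 1
Wednesday 17:30 start OP7 → 2
Wednesday 18:00 start OP2 → 3
Wednesday 18:30 end OP7 → 2
Wednesday 19:00 end OP3 → 1
Wednesday 21:30 start OP4 → 2
Wednesday 22:30 end OP4 → 1
Wednesday 23:00 end OP2 → 0
Thursday 08:30 start OP5 → 1
Thursday 09:30 end OP5 → 0
Thursday 13:30 start OP6 → 1
Thursday 15:30 end OP6 → 0
Peak is 3, at Wednesday 18:00 (OP2, OP3, OP7).

3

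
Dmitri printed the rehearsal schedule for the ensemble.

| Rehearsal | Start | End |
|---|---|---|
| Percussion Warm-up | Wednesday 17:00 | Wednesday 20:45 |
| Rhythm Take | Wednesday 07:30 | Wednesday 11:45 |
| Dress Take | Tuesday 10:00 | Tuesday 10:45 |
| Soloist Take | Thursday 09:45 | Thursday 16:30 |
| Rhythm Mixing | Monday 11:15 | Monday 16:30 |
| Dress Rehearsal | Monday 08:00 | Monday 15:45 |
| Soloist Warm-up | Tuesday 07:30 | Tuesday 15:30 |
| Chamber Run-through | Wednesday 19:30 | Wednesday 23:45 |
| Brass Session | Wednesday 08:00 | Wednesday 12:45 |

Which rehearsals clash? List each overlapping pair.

Brass Session & Rhythm Take, Chamber Run-through & Percussion Warm-up, Dress Rehearsal & Rhythm Mixing, Dress Take & Soloist Warm-up

Sorted by start: Dress Rehearsal, Rhythm Mixing, Soloist Warm-up, Dress Take, Rhythm Take, Brass Session, Percussion Warm-up, Chamber Run-through, Soloist Take.
Rhythm Mixing starts before Dress Rehearsal ends → Dress Rehearsal and Rhythm Mixing overlap.
Soloist Warm-up starts after Dress Rehearsal ends, so Dress Rehearsal has no further overlaps.
Soloist Warm-up starts after Rhythm Mixing ends, so Rhythm Mixing has no further overlaps.
Dress Take starts before Soloist Warm-up ends → Soloist Warm-up and Dress Take overlap.
Rhythm Take starts after Soloist Warm-up ends, so Soloist Warm-up has no further overlaps.
Rhythm Take starts after Dress Take ends, so Dress Take has no further overlaps.
Brass Session starts before Rhythm Take ends → Rhythm Take and Brass Session overlap.
Percussion Warm-up starts after Rhythm Take ends, so Rhythm Take has no further overlaps.
Percussion Warm-up starts after Brass Session ends, so Brass Session has no further overlaps.
Chamber Run-through starts before Percussion Warm-up ends → Percussion Warm-up and Chamber Run-through overlap.
Soloist Take starts after Percussion Warm-up ends.
Soloist Take starts after Chamber Run-through ends.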